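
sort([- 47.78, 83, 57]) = [ - 47.78, 57,83 ]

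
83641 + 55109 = 138750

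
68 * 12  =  816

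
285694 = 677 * 422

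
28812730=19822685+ 8990045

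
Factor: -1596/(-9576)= 1/6= 2^ ( - 1 )* 3^( - 1 )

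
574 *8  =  4592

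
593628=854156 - 260528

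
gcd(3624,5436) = 1812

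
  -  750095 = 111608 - 861703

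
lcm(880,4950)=39600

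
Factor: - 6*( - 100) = 2^3*3^1 * 5^2=600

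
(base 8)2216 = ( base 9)1535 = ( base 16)48E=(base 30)18Q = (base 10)1166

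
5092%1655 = 127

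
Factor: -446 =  - 2^1*223^1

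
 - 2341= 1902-4243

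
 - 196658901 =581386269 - 778045170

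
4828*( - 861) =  - 4156908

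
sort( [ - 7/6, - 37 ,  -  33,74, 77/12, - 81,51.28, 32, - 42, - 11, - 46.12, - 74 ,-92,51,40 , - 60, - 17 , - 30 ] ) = [-92,-81, - 74, - 60, - 46.12, - 42, - 37, - 33, - 30, - 17, - 11, - 7/6,77/12,32,40,51,51.28,74]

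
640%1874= 640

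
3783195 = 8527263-4744068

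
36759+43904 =80663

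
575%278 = 19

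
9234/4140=513/230 = 2.23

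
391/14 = 391/14 = 27.93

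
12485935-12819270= -333335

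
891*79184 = 70552944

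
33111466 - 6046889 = 27064577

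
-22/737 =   -  1 + 65/67 = -  0.03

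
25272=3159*8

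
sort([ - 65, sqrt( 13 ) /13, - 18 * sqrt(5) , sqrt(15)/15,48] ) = [ - 65, - 18*sqrt( 5),sqrt( 15 )/15,sqrt (13) /13 , 48]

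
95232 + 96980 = 192212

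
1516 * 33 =50028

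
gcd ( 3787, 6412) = 7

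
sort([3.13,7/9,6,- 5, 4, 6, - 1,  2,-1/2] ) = [ - 5 ,-1, - 1/2, 7/9, 2  ,  3.13, 4, 6,6] 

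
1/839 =1/839= 0.00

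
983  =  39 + 944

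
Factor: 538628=2^2*17^1*89^2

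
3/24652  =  3/24652 = 0.00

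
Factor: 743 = 743^1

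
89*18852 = 1677828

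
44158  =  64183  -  20025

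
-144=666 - 810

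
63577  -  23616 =39961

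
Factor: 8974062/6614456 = 2^(-2)*3^2*17^1 * 29327^1*826807^( - 1) = 4487031/3307228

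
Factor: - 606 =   -  2^1 * 3^1*101^1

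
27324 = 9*3036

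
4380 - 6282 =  - 1902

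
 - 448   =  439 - 887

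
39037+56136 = 95173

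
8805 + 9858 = 18663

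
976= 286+690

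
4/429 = 4/429 = 0.01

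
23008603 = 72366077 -49357474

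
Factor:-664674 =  - 2^1*3^1 * 47^1*2357^1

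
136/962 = 68/481 = 0.14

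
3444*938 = 3230472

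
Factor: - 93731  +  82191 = - 11540 = - 2^2*5^1*577^1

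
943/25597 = 943/25597 = 0.04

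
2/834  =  1/417 = 0.00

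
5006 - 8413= -3407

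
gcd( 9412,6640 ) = 4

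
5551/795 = 6+781/795= 6.98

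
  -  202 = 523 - 725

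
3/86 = 3/86 = 0.03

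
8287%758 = 707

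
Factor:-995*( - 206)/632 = 102485/316=2^( - 2 ) * 5^1*79^( - 1)*103^1*199^1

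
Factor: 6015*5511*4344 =2^3*3^3*  5^1*11^1*167^1*181^1*401^1 =143997800760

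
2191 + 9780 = 11971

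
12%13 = 12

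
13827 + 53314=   67141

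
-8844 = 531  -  9375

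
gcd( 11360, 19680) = 160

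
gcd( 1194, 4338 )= 6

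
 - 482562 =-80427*6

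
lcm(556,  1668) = 1668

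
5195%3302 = 1893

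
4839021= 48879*99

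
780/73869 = 260/24623 = 0.01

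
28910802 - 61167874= - 32257072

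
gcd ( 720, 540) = 180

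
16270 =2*8135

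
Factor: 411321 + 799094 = 5^1*242083^1 = 1210415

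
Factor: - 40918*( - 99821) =2^1*41^1*  173^1 * 499^1 * 577^1 = 4084475678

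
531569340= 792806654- 261237314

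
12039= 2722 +9317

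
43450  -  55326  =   - 11876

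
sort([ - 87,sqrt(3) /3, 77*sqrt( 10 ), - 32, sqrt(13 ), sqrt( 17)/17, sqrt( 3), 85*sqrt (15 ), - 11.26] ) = [-87, - 32 , - 11.26, sqrt(17)/17,sqrt ( 3)/3,sqrt(3 ),  sqrt( 13 ),77*sqrt (10 ),85*sqrt(15)] 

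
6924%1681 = 200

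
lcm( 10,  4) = 20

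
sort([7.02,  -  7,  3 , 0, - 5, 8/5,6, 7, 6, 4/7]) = [ - 7, - 5,0,4/7, 8/5, 3,6,6, 7,7.02 ] 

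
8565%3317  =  1931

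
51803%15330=5813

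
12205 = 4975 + 7230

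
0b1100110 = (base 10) 102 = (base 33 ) 33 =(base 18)5c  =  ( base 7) 204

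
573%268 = 37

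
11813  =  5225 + 6588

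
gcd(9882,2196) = 1098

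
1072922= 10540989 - 9468067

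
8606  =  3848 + 4758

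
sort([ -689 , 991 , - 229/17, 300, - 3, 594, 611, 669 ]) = [ - 689, - 229/17, - 3, 300,594,611,  669, 991]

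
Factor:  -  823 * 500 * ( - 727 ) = 299160500 = 2^2 *5^3*727^1*823^1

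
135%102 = 33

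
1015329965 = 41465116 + 973864849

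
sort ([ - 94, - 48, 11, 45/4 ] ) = [ - 94, - 48,11, 45/4]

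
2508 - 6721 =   -  4213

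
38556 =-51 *(-756)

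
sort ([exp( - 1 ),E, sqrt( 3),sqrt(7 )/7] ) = [exp( - 1),sqrt(7 )/7 , sqrt ( 3),E ]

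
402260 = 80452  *5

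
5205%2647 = 2558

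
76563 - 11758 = 64805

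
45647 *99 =4519053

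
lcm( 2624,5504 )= 225664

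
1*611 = 611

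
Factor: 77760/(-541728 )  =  -2^1*3^1*5^1*11^( - 1 )*19^( -1 )= - 30/209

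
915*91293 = 83533095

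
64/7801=64/7801  =  0.01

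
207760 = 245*848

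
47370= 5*9474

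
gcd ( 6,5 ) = 1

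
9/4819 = 9/4819 = 0.00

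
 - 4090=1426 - 5516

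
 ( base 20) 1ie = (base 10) 774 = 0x306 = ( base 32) o6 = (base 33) NF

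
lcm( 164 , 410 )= 820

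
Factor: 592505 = 5^1*163^1 * 727^1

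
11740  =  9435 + 2305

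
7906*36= 284616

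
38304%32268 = 6036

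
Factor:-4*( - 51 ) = 2^2*3^1*17^1  =  204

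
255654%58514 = 21598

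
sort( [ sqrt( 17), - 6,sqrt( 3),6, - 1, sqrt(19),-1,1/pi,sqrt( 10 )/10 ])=[- 6, - 1,- 1,sqrt( 10 )/10,1/pi,  sqrt( 3 ),sqrt( 17), sqrt( 19 ),6] 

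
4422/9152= 201/416  =  0.48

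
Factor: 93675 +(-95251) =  - 1576 = - 2^3 * 197^1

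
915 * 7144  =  6536760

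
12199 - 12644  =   - 445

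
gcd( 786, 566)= 2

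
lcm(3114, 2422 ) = 21798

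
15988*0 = 0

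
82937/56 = 1481 + 1/56 = 1481.02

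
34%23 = 11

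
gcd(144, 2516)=4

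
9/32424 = 3/10808=   0.00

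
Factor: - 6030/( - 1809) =10/3 = 2^1*3^ ( -1)*5^1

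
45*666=29970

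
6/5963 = 6/5963 = 0.00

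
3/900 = 1/300 = 0.00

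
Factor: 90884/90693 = 2^2 * 3^( - 3)*3359^( - 1)*22721^1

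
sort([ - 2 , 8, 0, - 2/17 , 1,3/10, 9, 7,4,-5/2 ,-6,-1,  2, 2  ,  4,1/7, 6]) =[-6, - 5/2,-2, - 1, - 2/17, 0, 1/7,3/10, 1,2,2, 4,  4,6,7,8,9] 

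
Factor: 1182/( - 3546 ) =-1/3 = -3^(-1)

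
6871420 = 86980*79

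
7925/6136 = 7925/6136 = 1.29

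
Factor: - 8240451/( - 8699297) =3^1*31^1*88607^1* 8699297^(-1) 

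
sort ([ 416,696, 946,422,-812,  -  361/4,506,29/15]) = [-812,  -  361/4, 29/15, 416,422, 506, 696 , 946 ]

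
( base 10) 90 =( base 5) 330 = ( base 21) 46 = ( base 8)132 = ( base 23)3l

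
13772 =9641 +4131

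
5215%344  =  55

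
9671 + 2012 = 11683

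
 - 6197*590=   -3656230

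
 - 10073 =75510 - 85583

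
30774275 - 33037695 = -2263420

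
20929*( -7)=-146503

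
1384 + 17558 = 18942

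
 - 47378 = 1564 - 48942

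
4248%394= 308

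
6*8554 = 51324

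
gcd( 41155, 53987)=1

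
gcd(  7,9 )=1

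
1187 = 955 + 232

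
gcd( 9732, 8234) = 2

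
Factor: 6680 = 2^3*5^1 * 167^1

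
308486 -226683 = 81803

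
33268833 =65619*507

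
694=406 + 288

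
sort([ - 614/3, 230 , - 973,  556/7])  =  [ - 973,  -  614/3, 556/7, 230 ] 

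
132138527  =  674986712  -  542848185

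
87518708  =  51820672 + 35698036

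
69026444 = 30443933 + 38582511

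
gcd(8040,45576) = 24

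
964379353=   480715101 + 483664252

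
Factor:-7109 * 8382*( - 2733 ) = 2^1 * 3^2*11^1*127^1*911^1*7109^1 = 162853014654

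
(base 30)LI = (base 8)1210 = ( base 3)220000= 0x288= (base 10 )648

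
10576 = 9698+878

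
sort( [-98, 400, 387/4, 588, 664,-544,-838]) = [-838,-544,- 98,  387/4,400, 588, 664 ] 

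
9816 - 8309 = 1507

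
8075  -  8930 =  - 855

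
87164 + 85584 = 172748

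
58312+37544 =95856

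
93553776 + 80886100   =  174439876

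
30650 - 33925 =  - 3275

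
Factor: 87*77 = 3^1 * 7^1*11^1 * 29^1 = 6699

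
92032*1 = 92032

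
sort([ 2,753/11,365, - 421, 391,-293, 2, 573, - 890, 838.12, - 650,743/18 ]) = [ - 890,- 650, - 421, - 293, 2, 2, 743/18, 753/11, 365, 391, 573, 838.12] 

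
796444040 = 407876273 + 388567767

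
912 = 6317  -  5405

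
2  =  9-7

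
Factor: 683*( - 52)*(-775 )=2^2*5^2 *13^1*31^1*683^1 = 27524900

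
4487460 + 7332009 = 11819469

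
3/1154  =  3/1154  =  0.00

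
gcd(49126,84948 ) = 2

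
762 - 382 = 380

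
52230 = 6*8705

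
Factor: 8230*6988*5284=303889392160=2^5*5^1*823^1 * 1321^1 *1747^1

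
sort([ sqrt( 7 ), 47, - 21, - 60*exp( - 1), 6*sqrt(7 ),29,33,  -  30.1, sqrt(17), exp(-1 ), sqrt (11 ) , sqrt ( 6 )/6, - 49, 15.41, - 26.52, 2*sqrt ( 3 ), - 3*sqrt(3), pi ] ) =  [ - 49, - 30.1, - 26.52,-60*exp( - 1 ), - 21  , - 3*sqrt(3),exp( - 1 ), sqrt(6 ) /6, sqrt ( 7), pi, sqrt(11 ),2 * sqrt(3) , sqrt(17), 15.41,6*sqrt( 7 ), 29, 33, 47] 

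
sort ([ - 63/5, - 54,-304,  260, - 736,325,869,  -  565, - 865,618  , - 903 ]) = [- 903,-865, - 736,-565, - 304, - 54,  -  63/5 , 260 , 325,618,869] 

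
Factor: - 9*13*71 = - 8307 = - 3^2*13^1*71^1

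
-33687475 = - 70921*475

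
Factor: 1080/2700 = 2^1 * 5^( - 1) = 2/5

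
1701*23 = 39123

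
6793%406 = 297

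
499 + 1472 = 1971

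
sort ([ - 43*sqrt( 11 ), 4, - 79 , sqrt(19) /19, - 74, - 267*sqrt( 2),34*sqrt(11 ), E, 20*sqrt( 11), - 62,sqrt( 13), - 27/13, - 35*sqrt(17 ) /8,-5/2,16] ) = [ - 267*sqrt(2), - 43*sqrt (11 ), - 79, - 74, - 62, - 35*sqrt( 17 ) /8,-5/2, - 27/13,sqrt( 19)/19,E,sqrt ( 13 ), 4,16, 20*sqrt(11 ),34 * sqrt( 11 )]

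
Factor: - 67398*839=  -2^1 * 3^1*47^1*239^1*839^1 = - 56546922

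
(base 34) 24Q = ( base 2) 100110101010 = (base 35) 20O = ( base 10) 2474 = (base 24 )472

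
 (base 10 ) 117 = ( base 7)225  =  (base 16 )75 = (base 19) 63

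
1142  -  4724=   -3582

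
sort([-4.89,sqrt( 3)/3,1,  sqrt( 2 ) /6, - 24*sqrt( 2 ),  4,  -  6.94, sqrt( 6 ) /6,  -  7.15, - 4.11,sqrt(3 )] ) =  [ - 24*sqrt( 2 ),-7.15,-6.94, - 4.89 ,  -  4.11,sqrt ( 2) /6,sqrt(  6)/6, sqrt( 3 ) /3,1, sqrt( 3 ),4]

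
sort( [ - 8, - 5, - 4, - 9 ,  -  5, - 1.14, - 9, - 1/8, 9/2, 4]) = [-9,- 9,-8, - 5, - 5,  -  4, - 1.14, - 1/8, 4, 9/2 ]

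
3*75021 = 225063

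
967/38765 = 967/38765  =  0.02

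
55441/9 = 6160 + 1/9 = 6160.11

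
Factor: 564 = 2^2 * 3^1*47^1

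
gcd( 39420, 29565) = 9855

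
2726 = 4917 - 2191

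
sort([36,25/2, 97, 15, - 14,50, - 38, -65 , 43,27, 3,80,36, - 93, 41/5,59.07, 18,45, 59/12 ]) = [ - 93,  -  65, - 38, - 14 , 3, 59/12, 41/5, 25/2 , 15, 18, 27, 36, 36,43,45, 50, 59.07 , 80,  97] 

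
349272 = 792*441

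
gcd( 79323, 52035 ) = 3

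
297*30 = 8910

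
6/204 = 1/34 = 0.03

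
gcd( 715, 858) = 143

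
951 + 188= 1139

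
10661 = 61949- 51288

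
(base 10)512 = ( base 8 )1000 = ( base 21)138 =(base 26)ji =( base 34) f2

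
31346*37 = 1159802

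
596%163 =107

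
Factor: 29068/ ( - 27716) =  - 43/41 = - 41^ ( - 1 )*43^1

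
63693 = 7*9099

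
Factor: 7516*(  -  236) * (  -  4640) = 8230320640 = 2^9 * 5^1  *  29^1*59^1*1879^1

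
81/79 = 81/79 = 1.03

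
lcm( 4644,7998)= 143964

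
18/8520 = 3/1420 = 0.00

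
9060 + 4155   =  13215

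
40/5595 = 8/1119 = 0.01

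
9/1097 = 9/1097 = 0.01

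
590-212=378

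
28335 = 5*5667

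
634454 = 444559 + 189895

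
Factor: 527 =17^1*31^1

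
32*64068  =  2050176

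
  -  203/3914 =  - 203/3914 = -0.05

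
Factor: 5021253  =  3^2* 673^1*829^1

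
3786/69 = 54+20/23 = 54.87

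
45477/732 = 62 + 31/244 = 62.13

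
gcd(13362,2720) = 34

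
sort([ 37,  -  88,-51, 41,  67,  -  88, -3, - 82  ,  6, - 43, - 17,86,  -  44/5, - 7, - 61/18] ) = [ - 88, - 88, - 82,-51 ,-43, - 17, - 44/5,-7, - 61/18,  -  3,6,37, 41, 67, 86 ]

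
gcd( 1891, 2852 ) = 31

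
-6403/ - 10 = 640 + 3/10 = 640.30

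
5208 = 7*744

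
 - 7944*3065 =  - 24348360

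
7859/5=1571+4/5 = 1571.80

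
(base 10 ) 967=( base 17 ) 35f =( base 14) 4d1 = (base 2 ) 1111000111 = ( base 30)127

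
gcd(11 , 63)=1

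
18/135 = 2/15 = 0.13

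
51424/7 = 7346 + 2/7=7346.29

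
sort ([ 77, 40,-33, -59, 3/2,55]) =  [ - 59, - 33,3/2,40,55,77]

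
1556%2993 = 1556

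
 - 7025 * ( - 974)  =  6842350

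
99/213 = 33/71 = 0.46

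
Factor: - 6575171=- 23^1*127^1*2251^1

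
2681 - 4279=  - 1598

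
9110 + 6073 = 15183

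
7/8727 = 7/8727 = 0.00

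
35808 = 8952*4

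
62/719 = 62/719 = 0.09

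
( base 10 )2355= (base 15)A70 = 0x933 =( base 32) 29j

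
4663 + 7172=11835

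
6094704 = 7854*776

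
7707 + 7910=15617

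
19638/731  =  26 + 632/731= 26.86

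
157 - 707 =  - 550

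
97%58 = 39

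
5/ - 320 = -1+63/64 = - 0.02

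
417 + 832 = 1249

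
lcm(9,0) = 0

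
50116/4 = 12529 =12529.00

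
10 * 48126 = 481260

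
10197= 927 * 11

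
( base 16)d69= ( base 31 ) 3hn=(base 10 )3433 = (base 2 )110101101001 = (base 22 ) 721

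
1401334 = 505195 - -896139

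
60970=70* 871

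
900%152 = 140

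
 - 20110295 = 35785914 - 55896209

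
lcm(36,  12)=36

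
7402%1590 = 1042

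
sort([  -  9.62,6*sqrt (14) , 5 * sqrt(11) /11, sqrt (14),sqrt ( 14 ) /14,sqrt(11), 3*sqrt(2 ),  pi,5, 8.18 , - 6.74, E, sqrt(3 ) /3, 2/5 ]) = [ - 9.62, - 6.74,  sqrt( 14 ) /14, 2/5,sqrt (3)/3,  5*sqrt(11 ) /11,  E,  pi,sqrt(11),sqrt( 14) , 3*sqrt (2 ), 5, 8.18, 6 * sqrt(14)]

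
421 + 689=1110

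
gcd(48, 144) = 48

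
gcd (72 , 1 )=1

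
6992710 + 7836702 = 14829412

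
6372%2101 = 69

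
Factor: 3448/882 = 1724/441  =  2^2*3^(-2 )*7^ (-2)*431^1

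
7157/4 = 1789 +1/4 =1789.25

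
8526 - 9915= - 1389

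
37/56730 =37/56730 = 0.00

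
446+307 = 753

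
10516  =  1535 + 8981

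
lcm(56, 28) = 56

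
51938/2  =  25969=25969.00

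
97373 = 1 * 97373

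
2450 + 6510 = 8960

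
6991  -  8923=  - 1932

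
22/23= 22/23 = 0.96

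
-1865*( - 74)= 138010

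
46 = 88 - 42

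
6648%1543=476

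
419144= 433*968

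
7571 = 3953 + 3618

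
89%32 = 25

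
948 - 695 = 253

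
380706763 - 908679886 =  -527973123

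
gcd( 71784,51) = 3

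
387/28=13 + 23/28= 13.82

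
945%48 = 33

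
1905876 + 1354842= 3260718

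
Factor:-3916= -2^2*11^1*89^1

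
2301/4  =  575 + 1/4 = 575.25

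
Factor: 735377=281^1*2617^1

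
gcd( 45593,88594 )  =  1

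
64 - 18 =46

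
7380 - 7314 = 66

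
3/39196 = 3/39196 = 0.00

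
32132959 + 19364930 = 51497889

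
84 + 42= 126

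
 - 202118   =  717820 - 919938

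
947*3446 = 3263362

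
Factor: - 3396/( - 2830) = 6/5 = 2^1*3^1*5^( - 1)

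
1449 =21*69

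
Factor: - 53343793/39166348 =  -2^( - 2 )*13^( - 1)*853^( - 1)*883^( - 1 )*53343793^1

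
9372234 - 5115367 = 4256867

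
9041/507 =17 + 422/507 = 17.83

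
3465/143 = 24+3/13 = 24.23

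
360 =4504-4144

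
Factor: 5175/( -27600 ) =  - 3/16 = - 2^(  -  4) * 3^1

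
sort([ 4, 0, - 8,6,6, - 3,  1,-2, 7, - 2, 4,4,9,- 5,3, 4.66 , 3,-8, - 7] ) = [-8,  -  8,-7, - 5, - 3,-2,-2,0,1, 3, 3,  4,  4,4,4.66,6,  6, 7, 9 ]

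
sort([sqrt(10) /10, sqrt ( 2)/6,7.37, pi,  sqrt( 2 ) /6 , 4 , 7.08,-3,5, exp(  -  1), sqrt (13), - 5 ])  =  [ - 5,-3,sqrt ( 2 )/6, sqrt(2 ) /6, sqrt(10) /10, exp( - 1 ), pi,sqrt( 13 ), 4,5, 7.08, 7.37] 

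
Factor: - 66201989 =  - 7^2*1351061^1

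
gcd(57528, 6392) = 6392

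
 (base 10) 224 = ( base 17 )d3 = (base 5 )1344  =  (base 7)440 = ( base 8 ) 340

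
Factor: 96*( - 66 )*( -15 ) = 2^6 * 3^3*5^1*11^1 = 95040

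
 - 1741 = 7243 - 8984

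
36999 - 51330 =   -  14331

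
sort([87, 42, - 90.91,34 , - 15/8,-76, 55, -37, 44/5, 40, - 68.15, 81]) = [ - 90.91, - 76, -68.15, -37 ,-15/8,44/5, 34, 40,42, 55 , 81, 87] 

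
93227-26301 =66926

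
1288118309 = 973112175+315006134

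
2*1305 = 2610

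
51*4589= 234039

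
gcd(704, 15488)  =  704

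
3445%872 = 829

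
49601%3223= 1256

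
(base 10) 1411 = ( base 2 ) 10110000011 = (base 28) 1mb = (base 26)227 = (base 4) 112003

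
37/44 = 37/44 = 0.84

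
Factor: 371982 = 2^1*3^1 *13^1*19^1*251^1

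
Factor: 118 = 2^1*59^1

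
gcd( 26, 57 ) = 1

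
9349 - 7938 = 1411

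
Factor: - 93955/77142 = - 95/78= -  2^( - 1)*3^( - 1 )*5^1 * 13^(  -  1)*19^1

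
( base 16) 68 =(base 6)252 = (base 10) 104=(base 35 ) 2Y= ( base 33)35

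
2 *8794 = 17588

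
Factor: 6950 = 2^1*5^2 * 139^1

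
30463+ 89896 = 120359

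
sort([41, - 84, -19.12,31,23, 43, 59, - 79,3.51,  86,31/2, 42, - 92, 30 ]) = [ - 92, - 84, - 79,  -  19.12,  3.51, 31/2, 23, 30, 31, 41, 42,43, 59 , 86]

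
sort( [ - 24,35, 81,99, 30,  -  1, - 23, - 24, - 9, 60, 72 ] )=[  -  24,  -  24,-23,- 9, - 1, 30, 35, 60, 72, 81, 99]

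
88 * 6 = 528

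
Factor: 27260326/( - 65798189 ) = - 2^1*19^1*41^1* 3767^( - 1 )*17467^( - 1)*17497^1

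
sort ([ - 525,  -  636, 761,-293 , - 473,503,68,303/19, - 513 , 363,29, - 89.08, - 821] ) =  [ - 821, - 636, - 525 ,-513, - 473, - 293, - 89.08, 303/19,  29 , 68,363,  503,761]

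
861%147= 126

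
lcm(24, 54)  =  216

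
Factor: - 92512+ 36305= - 56207^1 = - 56207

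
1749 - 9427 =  - 7678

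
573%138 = 21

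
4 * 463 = 1852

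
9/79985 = 9/79985 = 0.00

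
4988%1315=1043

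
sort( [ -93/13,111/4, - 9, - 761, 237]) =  [ - 761, - 9, - 93/13, 111/4,237]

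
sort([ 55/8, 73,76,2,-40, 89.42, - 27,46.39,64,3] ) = [-40, - 27, 2,3,55/8,46.39, 64 , 73,76,89.42 ] 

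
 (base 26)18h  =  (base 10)901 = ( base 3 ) 1020101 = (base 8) 1605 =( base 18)2e1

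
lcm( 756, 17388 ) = 17388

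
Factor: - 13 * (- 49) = 7^2*13^1 =637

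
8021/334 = 24 + 5/334 =24.01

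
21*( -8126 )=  - 170646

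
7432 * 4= 29728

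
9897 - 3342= 6555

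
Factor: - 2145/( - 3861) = 5/9 = 3^( - 2 )*5^1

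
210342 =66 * 3187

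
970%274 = 148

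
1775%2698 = 1775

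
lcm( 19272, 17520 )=192720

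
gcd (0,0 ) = 0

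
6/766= 3/383  =  0.01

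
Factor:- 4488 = - 2^3*3^1*11^1*17^1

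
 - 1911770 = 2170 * ( - 881) 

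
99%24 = 3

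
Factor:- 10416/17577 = - 16/27 =-  2^4*3^( -3 )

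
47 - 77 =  - 30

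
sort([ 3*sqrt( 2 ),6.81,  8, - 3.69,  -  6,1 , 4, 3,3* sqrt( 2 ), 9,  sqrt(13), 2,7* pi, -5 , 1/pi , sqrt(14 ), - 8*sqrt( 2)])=[ - 8*sqrt( 2) ,-6 , -5,-3.69,1/pi,1, 2, 3,  sqrt(13 ) , sqrt( 14),  4,3*sqrt( 2) , 3  *sqrt( 2), 6.81 , 8, 9, 7 * pi] 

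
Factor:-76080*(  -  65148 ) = 2^6 * 3^2 *5^1 * 61^1*89^1*317^1 = 4956459840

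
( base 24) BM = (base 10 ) 286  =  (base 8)436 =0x11E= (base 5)2121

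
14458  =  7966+6492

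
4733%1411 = 500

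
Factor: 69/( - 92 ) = -3/4 = - 2^ ( - 2)*3^1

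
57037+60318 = 117355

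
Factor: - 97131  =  -3^1*32377^1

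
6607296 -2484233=4123063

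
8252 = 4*2063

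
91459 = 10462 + 80997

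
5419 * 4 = 21676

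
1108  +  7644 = 8752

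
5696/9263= 5696/9263 = 0.61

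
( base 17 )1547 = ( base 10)6433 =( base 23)C3G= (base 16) 1921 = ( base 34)5J7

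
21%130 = 21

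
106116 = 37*2868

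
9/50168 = 9/50168 = 0.00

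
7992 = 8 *999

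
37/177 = 37/177 = 0.21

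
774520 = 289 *2680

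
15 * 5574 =83610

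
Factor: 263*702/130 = 7101/5= 3^3*5^(-1 ) * 263^1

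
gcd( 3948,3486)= 42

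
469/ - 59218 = -1 + 58749/59218 = - 0.01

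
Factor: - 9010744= - 2^3*1126343^1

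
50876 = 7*7268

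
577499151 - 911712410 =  - 334213259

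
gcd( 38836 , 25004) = 532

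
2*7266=14532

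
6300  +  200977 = 207277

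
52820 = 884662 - 831842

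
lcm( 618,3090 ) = 3090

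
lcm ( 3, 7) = 21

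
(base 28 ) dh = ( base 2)101111101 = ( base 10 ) 381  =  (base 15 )1a6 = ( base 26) EH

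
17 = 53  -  36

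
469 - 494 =  -  25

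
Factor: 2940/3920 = 3/4 = 2^(  -  2)*3^1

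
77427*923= 71465121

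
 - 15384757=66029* (-233)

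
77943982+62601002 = 140544984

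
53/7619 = 53/7619 = 0.01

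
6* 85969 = 515814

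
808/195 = 4 + 28/195 = 4.14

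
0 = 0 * ( - 7981 ) 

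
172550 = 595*290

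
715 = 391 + 324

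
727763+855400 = 1583163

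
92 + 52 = 144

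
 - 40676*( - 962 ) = 39130312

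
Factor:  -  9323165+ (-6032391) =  - 2^2 * 17^1*241^1*937^1 =- 15355556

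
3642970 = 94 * 38755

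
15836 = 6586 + 9250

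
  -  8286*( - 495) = 4101570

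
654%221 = 212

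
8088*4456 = 36040128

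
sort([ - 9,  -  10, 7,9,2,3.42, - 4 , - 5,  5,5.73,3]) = [ - 10, - 9, - 5, - 4, 2,3,3.42 , 5, 5.73,7 , 9] 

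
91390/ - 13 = - 7030/1 = - 7030.00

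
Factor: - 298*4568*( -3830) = 2^5  *  5^1* 149^1*383^1*571^1=5213641120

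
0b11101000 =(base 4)3220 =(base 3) 22121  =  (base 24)9G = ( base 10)232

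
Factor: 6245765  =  5^1 * 23^1*54311^1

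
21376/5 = 4275 + 1/5 =4275.20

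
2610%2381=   229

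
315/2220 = 21/148= 0.14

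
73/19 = 3 + 16/19 = 3.84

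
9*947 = 8523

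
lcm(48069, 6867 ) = 48069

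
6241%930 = 661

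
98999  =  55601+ 43398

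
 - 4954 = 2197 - 7151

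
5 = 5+0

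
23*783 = 18009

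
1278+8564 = 9842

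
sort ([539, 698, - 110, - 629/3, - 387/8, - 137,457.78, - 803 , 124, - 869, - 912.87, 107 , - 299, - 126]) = [-912.87 , - 869,  -  803, - 299, - 629/3,-137, - 126, - 110, - 387/8, 107, 124, 457.78,539,698 ] 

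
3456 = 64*54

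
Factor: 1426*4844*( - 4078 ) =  - 28168964432 = -2^4*7^1 * 23^1 * 31^1*173^1*  2039^1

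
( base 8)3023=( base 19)45g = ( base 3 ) 2010121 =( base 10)1555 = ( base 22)34f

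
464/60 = 116/15 =7.73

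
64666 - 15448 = 49218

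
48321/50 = 48321/50= 966.42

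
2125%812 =501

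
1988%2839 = 1988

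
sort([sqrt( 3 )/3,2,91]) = [ sqrt(3) /3 , 2, 91]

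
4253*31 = 131843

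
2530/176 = 115/8= 14.38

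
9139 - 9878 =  - 739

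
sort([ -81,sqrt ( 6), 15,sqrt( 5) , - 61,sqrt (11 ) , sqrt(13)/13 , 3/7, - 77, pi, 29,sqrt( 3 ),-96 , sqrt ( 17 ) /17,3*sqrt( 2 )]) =[  -  96, - 81,-77,-61 , sqrt(17 ) /17,  sqrt(13 ) /13 , 3/7, sqrt( 3 ) , sqrt(5),sqrt (6), pi,sqrt( 11), 3*sqrt(2 ), 15 , 29]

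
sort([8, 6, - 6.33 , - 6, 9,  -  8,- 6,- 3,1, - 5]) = [ - 8,  -  6.33,  -  6, - 6,  -  5, - 3,1, 6,8, 9]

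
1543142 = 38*40609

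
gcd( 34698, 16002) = 6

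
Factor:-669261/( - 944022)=223087/314674 = 2^( - 1) * 43^ ( - 1)*3659^( - 1 )*223087^1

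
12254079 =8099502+4154577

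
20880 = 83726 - 62846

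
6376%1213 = 311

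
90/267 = 30/89 = 0.34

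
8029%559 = 203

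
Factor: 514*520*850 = 227188000 = 2^5*5^3*13^1*17^1*257^1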